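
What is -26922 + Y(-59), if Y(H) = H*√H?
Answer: -26922 - 59*I*√59 ≈ -26922.0 - 453.19*I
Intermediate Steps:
Y(H) = H^(3/2)
-26922 + Y(-59) = -26922 + (-59)^(3/2) = -26922 - 59*I*√59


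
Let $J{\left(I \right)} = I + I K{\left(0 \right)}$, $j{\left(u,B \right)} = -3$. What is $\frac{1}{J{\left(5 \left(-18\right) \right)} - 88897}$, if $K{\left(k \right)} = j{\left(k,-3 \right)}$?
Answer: $- \frac{1}{88717} \approx -1.1272 \cdot 10^{-5}$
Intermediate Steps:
$K{\left(k \right)} = -3$
$J{\left(I \right)} = - 2 I$ ($J{\left(I \right)} = I + I \left(-3\right) = I - 3 I = - 2 I$)
$\frac{1}{J{\left(5 \left(-18\right) \right)} - 88897} = \frac{1}{- 2 \cdot 5 \left(-18\right) - 88897} = \frac{1}{\left(-2\right) \left(-90\right) - 88897} = \frac{1}{180 - 88897} = \frac{1}{-88717} = - \frac{1}{88717}$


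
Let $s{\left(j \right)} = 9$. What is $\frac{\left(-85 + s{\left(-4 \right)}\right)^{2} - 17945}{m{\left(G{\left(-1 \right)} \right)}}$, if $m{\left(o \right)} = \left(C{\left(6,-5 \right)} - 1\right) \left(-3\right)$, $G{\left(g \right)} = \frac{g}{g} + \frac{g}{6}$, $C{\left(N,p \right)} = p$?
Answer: $- \frac{12169}{18} \approx -676.06$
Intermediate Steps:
$G{\left(g \right)} = 1 + \frac{g}{6}$ ($G{\left(g \right)} = 1 + g \frac{1}{6} = 1 + \frac{g}{6}$)
$m{\left(o \right)} = 18$ ($m{\left(o \right)} = \left(-5 - 1\right) \left(-3\right) = \left(-6\right) \left(-3\right) = 18$)
$\frac{\left(-85 + s{\left(-4 \right)}\right)^{2} - 17945}{m{\left(G{\left(-1 \right)} \right)}} = \frac{\left(-85 + 9\right)^{2} - 17945}{18} = \left(\left(-76\right)^{2} - 17945\right) \frac{1}{18} = \left(5776 - 17945\right) \frac{1}{18} = \left(-12169\right) \frac{1}{18} = - \frac{12169}{18}$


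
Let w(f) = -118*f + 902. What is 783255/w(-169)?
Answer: 261085/6948 ≈ 37.577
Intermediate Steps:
w(f) = 902 - 118*f
783255/w(-169) = 783255/(902 - 118*(-169)) = 783255/(902 + 19942) = 783255/20844 = 783255*(1/20844) = 261085/6948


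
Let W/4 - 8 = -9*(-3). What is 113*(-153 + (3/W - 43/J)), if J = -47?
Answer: -113065427/6580 ≈ -17183.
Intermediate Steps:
W = 140 (W = 32 + 4*(-9*(-3)) = 32 + 4*27 = 32 + 108 = 140)
113*(-153 + (3/W - 43/J)) = 113*(-153 + (3/140 - 43/(-47))) = 113*(-153 + (3*(1/140) - 43*(-1/47))) = 113*(-153 + (3/140 + 43/47)) = 113*(-153 + 6161/6580) = 113*(-1000579/6580) = -113065427/6580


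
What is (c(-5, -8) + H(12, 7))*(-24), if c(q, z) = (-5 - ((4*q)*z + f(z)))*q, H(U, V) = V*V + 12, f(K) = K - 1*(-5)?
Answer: -20904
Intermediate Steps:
f(K) = 5 + K (f(K) = K + 5 = 5 + K)
H(U, V) = 12 + V² (H(U, V) = V² + 12 = 12 + V²)
c(q, z) = q*(-10 - z - 4*q*z) (c(q, z) = (-5 - ((4*q)*z + (5 + z)))*q = (-5 - (4*q*z + (5 + z)))*q = (-5 - (5 + z + 4*q*z))*q = (-5 + (-5 - z - 4*q*z))*q = (-10 - z - 4*q*z)*q = q*(-10 - z - 4*q*z))
(c(-5, -8) + H(12, 7))*(-24) = (-1*(-5)*(10 - 8 + 4*(-5)*(-8)) + (12 + 7²))*(-24) = (-1*(-5)*(10 - 8 + 160) + (12 + 49))*(-24) = (-1*(-5)*162 + 61)*(-24) = (810 + 61)*(-24) = 871*(-24) = -20904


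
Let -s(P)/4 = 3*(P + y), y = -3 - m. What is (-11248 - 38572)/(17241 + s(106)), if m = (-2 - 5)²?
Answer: -49820/16593 ≈ -3.0025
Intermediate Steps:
m = 49 (m = (-7)² = 49)
y = -52 (y = -3 - 1*49 = -3 - 49 = -52)
s(P) = 624 - 12*P (s(P) = -12*(P - 52) = -12*(-52 + P) = -4*(-156 + 3*P) = 624 - 12*P)
(-11248 - 38572)/(17241 + s(106)) = (-11248 - 38572)/(17241 + (624 - 12*106)) = -49820/(17241 + (624 - 1272)) = -49820/(17241 - 648) = -49820/16593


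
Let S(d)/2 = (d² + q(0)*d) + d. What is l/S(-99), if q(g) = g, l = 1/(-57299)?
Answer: -1/1111829796 ≈ -8.9942e-10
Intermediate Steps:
l = -1/57299 ≈ -1.7452e-5
S(d) = 2*d + 2*d² (S(d) = 2*((d² + 0*d) + d) = 2*((d² + 0) + d) = 2*(d² + d) = 2*(d + d²) = 2*d + 2*d²)
l/S(-99) = -(-1/(198*(1 - 99)))/57299 = -1/(57299*(2*(-99)*(-98))) = -1/57299/19404 = -1/57299*1/19404 = -1/1111829796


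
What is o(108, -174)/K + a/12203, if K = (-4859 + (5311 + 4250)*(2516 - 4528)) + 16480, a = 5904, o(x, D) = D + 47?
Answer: 113506605125/234604029533 ≈ 0.48382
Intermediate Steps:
o(x, D) = 47 + D
K = -19225111 (K = (-4859 + 9561*(-2012)) + 16480 = (-4859 - 19236732) + 16480 = -19241591 + 16480 = -19225111)
o(108, -174)/K + a/12203 = (47 - 174)/(-19225111) + 5904/12203 = -127*(-1/19225111) + 5904*(1/12203) = 127/19225111 + 5904/12203 = 113506605125/234604029533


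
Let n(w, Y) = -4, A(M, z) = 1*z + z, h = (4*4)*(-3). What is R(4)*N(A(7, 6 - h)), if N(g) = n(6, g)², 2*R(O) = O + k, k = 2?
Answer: 48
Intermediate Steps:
h = -48 (h = 16*(-3) = -48)
A(M, z) = 2*z (A(M, z) = z + z = 2*z)
R(O) = 1 + O/2 (R(O) = (O + 2)/2 = (2 + O)/2 = 1 + O/2)
N(g) = 16 (N(g) = (-4)² = 16)
R(4)*N(A(7, 6 - h)) = (1 + (½)*4)*16 = (1 + 2)*16 = 3*16 = 48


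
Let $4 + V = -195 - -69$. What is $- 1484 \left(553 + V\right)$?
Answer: $-627732$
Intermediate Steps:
$V = -130$ ($V = -4 - 126 = -130$)
$- 1484 \left(553 + V\right) = - 1484 \left(553 - 130\right) = \left(-1484\right) 423 = -627732$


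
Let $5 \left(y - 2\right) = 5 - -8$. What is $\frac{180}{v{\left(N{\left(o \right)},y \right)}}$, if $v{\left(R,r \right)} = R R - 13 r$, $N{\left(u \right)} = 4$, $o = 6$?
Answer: $- \frac{300}{73} \approx -4.1096$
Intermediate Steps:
$y = \frac{23}{5}$ ($y = 2 + \frac{5 - -8}{5} = 2 + \frac{5 + 8}{5} = 2 + \frac{1}{5} \cdot 13 = 2 + \frac{13}{5} = \frac{23}{5} \approx 4.6$)
$v{\left(R,r \right)} = R^{2} - 13 r$
$\frac{180}{v{\left(N{\left(o \right)},y \right)}} = \frac{180}{4^{2} - \frac{299}{5}} = \frac{180}{16 - \frac{299}{5}} = \frac{180}{- \frac{219}{5}} = 180 \left(- \frac{5}{219}\right) = - \frac{300}{73}$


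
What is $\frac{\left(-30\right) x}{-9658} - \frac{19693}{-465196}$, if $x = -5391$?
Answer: $- \frac{37522977043}{2246431484} \approx -16.703$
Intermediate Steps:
$\frac{\left(-30\right) x}{-9658} - \frac{19693}{-465196} = \frac{\left(-30\right) \left(-5391\right)}{-9658} - \frac{19693}{-465196} = 161730 \left(- \frac{1}{9658}\right) - - \frac{19693}{465196} = - \frac{80865}{4829} + \frac{19693}{465196} = - \frac{37522977043}{2246431484}$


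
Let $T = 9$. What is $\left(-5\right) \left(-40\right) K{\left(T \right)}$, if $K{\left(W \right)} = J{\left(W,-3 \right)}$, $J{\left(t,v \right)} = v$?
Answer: $-600$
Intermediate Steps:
$K{\left(W \right)} = -3$
$\left(-5\right) \left(-40\right) K{\left(T \right)} = \left(-5\right) \left(-40\right) \left(-3\right) = 200 \left(-3\right) = -600$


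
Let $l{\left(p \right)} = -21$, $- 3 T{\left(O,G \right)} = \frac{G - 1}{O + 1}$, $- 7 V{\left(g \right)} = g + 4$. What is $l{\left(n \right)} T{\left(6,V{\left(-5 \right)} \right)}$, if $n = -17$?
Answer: $- \frac{6}{7} \approx -0.85714$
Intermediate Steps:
$V{\left(g \right)} = - \frac{4}{7} - \frac{g}{7}$ ($V{\left(g \right)} = - \frac{g + 4}{7} = - \frac{4 + g}{7} = - \frac{4}{7} - \frac{g}{7}$)
$T{\left(O,G \right)} = - \frac{-1 + G}{3 \left(1 + O\right)}$ ($T{\left(O,G \right)} = - \frac{\left(G - 1\right) \frac{1}{O + 1}}{3} = - \frac{\left(-1 + G\right) \frac{1}{1 + O}}{3} = - \frac{\frac{1}{1 + O} \left(-1 + G\right)}{3} = - \frac{-1 + G}{3 \left(1 + O\right)}$)
$l{\left(n \right)} T{\left(6,V{\left(-5 \right)} \right)} = - 21 \frac{1 - \left(- \frac{4}{7} - - \frac{5}{7}\right)}{3 \left(1 + 6\right)} = - 21 \frac{1 - \left(- \frac{4}{7} + \frac{5}{7}\right)}{3 \cdot 7} = - 21 \cdot \frac{1}{3} \cdot \frac{1}{7} \left(1 - \frac{1}{7}\right) = - 21 \cdot \frac{1}{3} \cdot \frac{1}{7} \cdot \frac{6}{7} = \left(-21\right) \frac{2}{49} = - \frac{6}{7}$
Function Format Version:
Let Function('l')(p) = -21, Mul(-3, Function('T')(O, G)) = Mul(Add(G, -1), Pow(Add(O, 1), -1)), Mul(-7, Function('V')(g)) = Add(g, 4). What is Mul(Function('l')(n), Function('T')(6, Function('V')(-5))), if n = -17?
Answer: Rational(-6, 7) ≈ -0.85714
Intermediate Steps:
Function('V')(g) = Add(Rational(-4, 7), Mul(Rational(-1, 7), g)) (Function('V')(g) = Mul(Rational(-1, 7), Add(g, 4)) = Mul(Rational(-1, 7), Add(4, g)) = Add(Rational(-4, 7), Mul(Rational(-1, 7), g)))
Function('T')(O, G) = Mul(Rational(-1, 3), Pow(Add(1, O), -1), Add(-1, G)) (Function('T')(O, G) = Mul(Rational(-1, 3), Mul(Add(G, -1), Pow(Add(O, 1), -1))) = Mul(Rational(-1, 3), Mul(Add(-1, G), Pow(Add(1, O), -1))) = Mul(Rational(-1, 3), Mul(Pow(Add(1, O), -1), Add(-1, G))) = Mul(Rational(-1, 3), Pow(Add(1, O), -1), Add(-1, G)))
Mul(Function('l')(n), Function('T')(6, Function('V')(-5))) = Mul(-21, Mul(Rational(1, 3), Pow(Add(1, 6), -1), Add(1, Mul(-1, Add(Rational(-4, 7), Mul(Rational(-1, 7), -5)))))) = Mul(-21, Mul(Rational(1, 3), Pow(7, -1), Add(1, Mul(-1, Add(Rational(-4, 7), Rational(5, 7)))))) = Mul(-21, Mul(Rational(1, 3), Rational(1, 7), Add(1, Mul(-1, Rational(1, 7))))) = Mul(-21, Mul(Rational(1, 3), Rational(1, 7), Add(1, Rational(-1, 7)))) = Mul(-21, Mul(Rational(1, 3), Rational(1, 7), Rational(6, 7))) = Mul(-21, Rational(2, 49)) = Rational(-6, 7)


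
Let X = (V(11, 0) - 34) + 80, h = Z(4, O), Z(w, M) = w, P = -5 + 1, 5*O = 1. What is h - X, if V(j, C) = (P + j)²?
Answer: -91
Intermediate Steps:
O = ⅕ (O = (⅕)*1 = ⅕ ≈ 0.20000)
P = -4
h = 4
V(j, C) = (-4 + j)²
X = 95 (X = ((-4 + 11)² - 34) + 80 = (7² - 34) + 80 = (49 - 34) + 80 = 15 + 80 = 95)
h - X = 4 - 1*95 = 4 - 95 = -91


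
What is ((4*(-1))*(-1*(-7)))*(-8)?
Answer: 224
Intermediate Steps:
((4*(-1))*(-1*(-7)))*(-8) = -4*7*(-8) = -28*(-8) = 224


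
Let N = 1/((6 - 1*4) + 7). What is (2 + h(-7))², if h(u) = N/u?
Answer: 15625/3969 ≈ 3.9368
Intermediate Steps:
N = ⅑ (N = 1/((6 - 4) + 7) = 1/(2 + 7) = 1/9 = ⅑ ≈ 0.11111)
h(u) = 1/(9*u)
(2 + h(-7))² = (2 + (⅑)/(-7))² = (2 + (⅑)*(-⅐))² = (2 - 1/63)² = (125/63)² = 15625/3969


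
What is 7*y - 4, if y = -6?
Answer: -46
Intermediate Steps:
7*y - 4 = 7*(-6) - 4 = -42 - 4 = -46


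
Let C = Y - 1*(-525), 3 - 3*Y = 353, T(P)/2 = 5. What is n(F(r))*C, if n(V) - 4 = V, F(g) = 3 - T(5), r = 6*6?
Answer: -1225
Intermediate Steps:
T(P) = 10 (T(P) = 2*5 = 10)
r = 36
Y = -350/3 (Y = 1 - ⅓*353 = 1 - 353/3 = -350/3 ≈ -116.67)
F(g) = -7 (F(g) = 3 - 1*10 = 3 - 10 = -7)
n(V) = 4 + V
C = 1225/3 (C = -350/3 - 1*(-525) = -350/3 + 525 = 1225/3 ≈ 408.33)
n(F(r))*C = (4 - 7)*(1225/3) = -3*1225/3 = -1225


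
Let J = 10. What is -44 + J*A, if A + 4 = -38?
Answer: -464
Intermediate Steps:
A = -42 (A = -4 - 38 = -42)
-44 + J*A = -44 + 10*(-42) = -44 - 420 = -464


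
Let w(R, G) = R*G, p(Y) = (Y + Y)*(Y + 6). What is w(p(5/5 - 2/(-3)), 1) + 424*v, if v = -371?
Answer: -1415506/9 ≈ -1.5728e+5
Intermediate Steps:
p(Y) = 2*Y*(6 + Y) (p(Y) = (2*Y)*(6 + Y) = 2*Y*(6 + Y))
w(R, G) = G*R
w(p(5/5 - 2/(-3)), 1) + 424*v = 1*(2*(5/5 - 2/(-3))*(6 + (5/5 - 2/(-3)))) + 424*(-371) = 1*(2*(5*(1/5) - 2*(-1/3))*(6 + (5*(1/5) - 2*(-1/3)))) - 157304 = 1*(2*(1 + 2/3)*(6 + (1 + 2/3))) - 157304 = 1*(2*(5/3)*(6 + 5/3)) - 157304 = 1*(2*(5/3)*(23/3)) - 157304 = 1*(230/9) - 157304 = 230/9 - 157304 = -1415506/9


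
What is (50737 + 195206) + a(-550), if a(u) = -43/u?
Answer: 135268693/550 ≈ 2.4594e+5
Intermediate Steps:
(50737 + 195206) + a(-550) = (50737 + 195206) - 43/(-550) = 245943 - 43*(-1/550) = 245943 + 43/550 = 135268693/550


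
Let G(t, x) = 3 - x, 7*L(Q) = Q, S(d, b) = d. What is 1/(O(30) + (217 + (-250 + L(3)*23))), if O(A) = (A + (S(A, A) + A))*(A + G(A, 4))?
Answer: 7/18108 ≈ 0.00038657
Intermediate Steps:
L(Q) = Q/7
O(A) = 3*A*(-1 + A) (O(A) = (A + (A + A))*(A + (3 - 1*4)) = (A + 2*A)*(A + (3 - 4)) = (3*A)*(A - 1) = (3*A)*(-1 + A) = 3*A*(-1 + A))
1/(O(30) + (217 + (-250 + L(3)*23))) = 1/(3*30*(-1 + 30) + (217 + (-250 + ((⅐)*3)*23))) = 1/(3*30*29 + (217 + (-250 + (3/7)*23))) = 1/(2610 + (217 + (-250 + 69/7))) = 1/(2610 + (217 - 1681/7)) = 1/(2610 - 162/7) = 1/(18108/7) = 7/18108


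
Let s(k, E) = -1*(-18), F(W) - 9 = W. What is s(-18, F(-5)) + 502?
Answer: 520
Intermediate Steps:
F(W) = 9 + W
s(k, E) = 18
s(-18, F(-5)) + 502 = 18 + 502 = 520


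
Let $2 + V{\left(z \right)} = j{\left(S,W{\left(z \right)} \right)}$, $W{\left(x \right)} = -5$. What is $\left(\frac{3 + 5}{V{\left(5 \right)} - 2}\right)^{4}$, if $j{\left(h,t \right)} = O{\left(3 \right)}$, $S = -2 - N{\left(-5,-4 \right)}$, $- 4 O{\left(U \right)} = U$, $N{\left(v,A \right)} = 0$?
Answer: $\frac{1048576}{130321} \approx 8.0461$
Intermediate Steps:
$O{\left(U \right)} = - \frac{U}{4}$
$S = -2$ ($S = -2 - 0 = -2 + 0 = -2$)
$j{\left(h,t \right)} = - \frac{3}{4}$ ($j{\left(h,t \right)} = \left(- \frac{1}{4}\right) 3 = - \frac{3}{4}$)
$V{\left(z \right)} = - \frac{11}{4}$ ($V{\left(z \right)} = -2 - \frac{3}{4} = - \frac{11}{4}$)
$\left(\frac{3 + 5}{V{\left(5 \right)} - 2}\right)^{4} = \left(\frac{3 + 5}{- \frac{11}{4} - 2}\right)^{4} = \left(\frac{8}{- \frac{19}{4}}\right)^{4} = \left(8 \left(- \frac{4}{19}\right)\right)^{4} = \left(- \frac{32}{19}\right)^{4} = \frac{1048576}{130321}$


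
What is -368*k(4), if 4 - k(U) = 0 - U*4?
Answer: -7360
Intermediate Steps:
k(U) = 4 + 4*U (k(U) = 4 - (0 - U*4) = 4 - (0 - 4*U) = 4 - (-4)*U = 4 + 4*U)
-368*k(4) = -368*(4 + 4*4) = -368*(4 + 16) = -368*20 = -7360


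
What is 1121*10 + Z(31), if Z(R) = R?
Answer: 11241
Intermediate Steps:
1121*10 + Z(31) = 1121*10 + 31 = 11210 + 31 = 11241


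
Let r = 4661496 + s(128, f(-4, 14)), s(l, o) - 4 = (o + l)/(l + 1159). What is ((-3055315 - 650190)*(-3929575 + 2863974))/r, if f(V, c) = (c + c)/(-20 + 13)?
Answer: 5081835115720935/5999350624 ≈ 8.4706e+5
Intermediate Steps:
f(V, c) = -2*c/7 (f(V, c) = (2*c)/(-7) = (2*c)*(-⅐) = -2*c/7)
s(l, o) = 4 + (l + o)/(1159 + l) (s(l, o) = 4 + (o + l)/(l + 1159) = 4 + (l + o)/(1159 + l))
r = 5999350624/1287 (r = 4661496 + (4636 - 2/7*14 + 5*128)/(1159 + 128) = 4661496 + (4636 - 4 + 640)/1287 = 4661496 + (1/1287)*5272 = 4661496 + 5272/1287 = 5999350624/1287 ≈ 4.6615e+6)
((-3055315 - 650190)*(-3929575 + 2863974))/r = ((-3055315 - 650190)*(-3929575 + 2863974))/(5999350624/1287) = -3705505*(-1065601)*(1287/5999350624) = 3948589833505*(1287/5999350624) = 5081835115720935/5999350624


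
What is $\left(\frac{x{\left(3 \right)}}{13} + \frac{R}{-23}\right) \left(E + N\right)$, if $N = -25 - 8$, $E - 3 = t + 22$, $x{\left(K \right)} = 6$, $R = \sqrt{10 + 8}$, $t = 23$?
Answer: $\frac{90}{13} - \frac{45 \sqrt{2}}{23} \approx 4.1561$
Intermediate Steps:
$R = 3 \sqrt{2}$ ($R = \sqrt{18} = 3 \sqrt{2} \approx 4.2426$)
$E = 48$ ($E = 3 + \left(23 + 22\right) = 3 + 45 = 48$)
$N = -33$ ($N = -25 - 8 = -33$)
$\left(\frac{x{\left(3 \right)}}{13} + \frac{R}{-23}\right) \left(E + N\right) = \left(\frac{6}{13} + \frac{3 \sqrt{2}}{-23}\right) \left(48 - 33\right) = \left(6 \cdot \frac{1}{13} + 3 \sqrt{2} \left(- \frac{1}{23}\right)\right) 15 = \left(\frac{6}{13} - \frac{3 \sqrt{2}}{23}\right) 15 = \frac{90}{13} - \frac{45 \sqrt{2}}{23}$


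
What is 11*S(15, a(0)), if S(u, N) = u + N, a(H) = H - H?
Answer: 165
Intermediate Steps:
a(H) = 0
S(u, N) = N + u
11*S(15, a(0)) = 11*(0 + 15) = 11*15 = 165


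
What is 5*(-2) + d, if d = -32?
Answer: -42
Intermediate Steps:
5*(-2) + d = 5*(-2) - 32 = -10 - 32 = -42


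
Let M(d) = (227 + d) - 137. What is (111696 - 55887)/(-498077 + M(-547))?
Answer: -18603/166178 ≈ -0.11195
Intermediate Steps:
M(d) = 90 + d
(111696 - 55887)/(-498077 + M(-547)) = (111696 - 55887)/(-498077 + (90 - 547)) = 55809/(-498077 - 457) = 55809/(-498534) = 55809*(-1/498534) = -18603/166178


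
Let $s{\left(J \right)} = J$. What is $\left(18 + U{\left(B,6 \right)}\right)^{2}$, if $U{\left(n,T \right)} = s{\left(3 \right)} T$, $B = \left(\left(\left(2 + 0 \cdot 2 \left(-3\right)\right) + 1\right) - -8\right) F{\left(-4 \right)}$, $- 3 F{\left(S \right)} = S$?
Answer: $1296$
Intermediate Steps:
$F{\left(S \right)} = - \frac{S}{3}$
$B = \frac{44}{3}$ ($B = \left(\left(\left(2 + 0 \cdot 2 \left(-3\right)\right) + 1\right) - -8\right) \left(\left(- \frac{1}{3}\right) \left(-4\right)\right) = \left(\left(\left(2 + 0 \left(-3\right)\right) + 1\right) + 8\right) \frac{4}{3} = \left(\left(\left(2 + 0\right) + 1\right) + 8\right) \frac{4}{3} = \left(\left(2 + 1\right) + 8\right) \frac{4}{3} = \left(3 + 8\right) \frac{4}{3} = 11 \cdot \frac{4}{3} = \frac{44}{3} \approx 14.667$)
$U{\left(n,T \right)} = 3 T$
$\left(18 + U{\left(B,6 \right)}\right)^{2} = \left(18 + 3 \cdot 6\right)^{2} = \left(18 + 18\right)^{2} = 36^{2} = 1296$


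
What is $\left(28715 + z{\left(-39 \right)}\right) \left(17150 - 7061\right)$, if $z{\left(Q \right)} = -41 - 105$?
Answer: $288232641$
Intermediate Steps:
$z{\left(Q \right)} = -146$ ($z{\left(Q \right)} = -41 - 105 = -146$)
$\left(28715 + z{\left(-39 \right)}\right) \left(17150 - 7061\right) = \left(28715 - 146\right) \left(17150 - 7061\right) = 28569 \cdot 10089 = 288232641$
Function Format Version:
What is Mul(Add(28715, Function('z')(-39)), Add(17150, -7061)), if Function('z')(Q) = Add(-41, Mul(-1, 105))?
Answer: 288232641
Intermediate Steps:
Function('z')(Q) = -146 (Function('z')(Q) = Add(-41, -105) = -146)
Mul(Add(28715, Function('z')(-39)), Add(17150, -7061)) = Mul(Add(28715, -146), Add(17150, -7061)) = Mul(28569, 10089) = 288232641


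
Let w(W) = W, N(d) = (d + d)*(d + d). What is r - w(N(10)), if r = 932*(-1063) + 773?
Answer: -990343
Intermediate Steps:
N(d) = 4*d² (N(d) = (2*d)*(2*d) = 4*d²)
r = -989943 (r = -990716 + 773 = -989943)
r - w(N(10)) = -989943 - 4*10² = -989943 - 4*100 = -989943 - 1*400 = -989943 - 400 = -990343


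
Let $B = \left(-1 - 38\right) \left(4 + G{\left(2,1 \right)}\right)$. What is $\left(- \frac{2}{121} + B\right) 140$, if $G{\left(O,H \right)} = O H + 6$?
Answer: $- \frac{7928200}{121} \approx -65522.0$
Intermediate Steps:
$G{\left(O,H \right)} = 6 + H O$ ($G{\left(O,H \right)} = H O + 6 = 6 + H O$)
$B = -468$ ($B = \left(-1 - 38\right) \left(4 + \left(6 + 1 \cdot 2\right)\right) = - 39 \left(4 + \left(6 + 2\right)\right) = - 39 \left(4 + 8\right) = \left(-39\right) 12 = -468$)
$\left(- \frac{2}{121} + B\right) 140 = \left(- \frac{2}{121} - 468\right) 140 = \left(- \frac{56630}{121}\right) 140 = - \frac{7928200}{121}$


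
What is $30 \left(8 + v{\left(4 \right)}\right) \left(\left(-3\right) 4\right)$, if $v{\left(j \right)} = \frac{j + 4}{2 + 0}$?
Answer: $-4320$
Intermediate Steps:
$v{\left(j \right)} = 2 + \frac{j}{2}$ ($v{\left(j \right)} = \frac{4 + j}{2} = \left(4 + j\right) \frac{1}{2} = 2 + \frac{j}{2}$)
$30 \left(8 + v{\left(4 \right)}\right) \left(\left(-3\right) 4\right) = 30 \left(8 + \left(2 + \frac{1}{2} \cdot 4\right)\right) \left(\left(-3\right) 4\right) = 30 \left(8 + \left(2 + 2\right)\right) \left(-12\right) = 30 \left(8 + 4\right) \left(-12\right) = 30 \cdot 12 \left(-12\right) = 30 \left(-144\right) = -4320$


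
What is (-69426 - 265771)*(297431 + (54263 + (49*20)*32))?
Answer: -128398551638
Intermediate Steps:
(-69426 - 265771)*(297431 + (54263 + (49*20)*32)) = -335197*(297431 + (54263 + 980*32)) = -335197*(297431 + (54263 + 31360)) = -335197*(297431 + 85623) = -335197*383054 = -128398551638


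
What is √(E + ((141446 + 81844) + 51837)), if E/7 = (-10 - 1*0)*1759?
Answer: √151997 ≈ 389.87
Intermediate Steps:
E = -123130 (E = 7*((-10 - 1*0)*1759) = 7*((-10 + 0)*1759) = 7*(-10*1759) = 7*(-17590) = -123130)
√(E + ((141446 + 81844) + 51837)) = √(-123130 + ((141446 + 81844) + 51837)) = √(-123130 + (223290 + 51837)) = √(-123130 + 275127) = √151997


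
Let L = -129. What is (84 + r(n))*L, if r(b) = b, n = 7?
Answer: -11739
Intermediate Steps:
(84 + r(n))*L = (84 + 7)*(-129) = 91*(-129) = -11739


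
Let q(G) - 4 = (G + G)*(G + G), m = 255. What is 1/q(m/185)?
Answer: 1369/15880 ≈ 0.086209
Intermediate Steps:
q(G) = 4 + 4*G**2 (q(G) = 4 + (G + G)*(G + G) = 4 + (2*G)*(2*G) = 4 + 4*G**2)
1/q(m/185) = 1/(4 + 4*(255/185)**2) = 1/(4 + 4*(255*(1/185))**2) = 1/(4 + 4*(51/37)**2) = 1/(4 + 4*(2601/1369)) = 1/(4 + 10404/1369) = 1/(15880/1369) = 1369/15880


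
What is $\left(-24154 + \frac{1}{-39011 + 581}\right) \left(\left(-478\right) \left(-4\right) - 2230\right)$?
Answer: $\frac{49196625713}{6405} \approx 7.681 \cdot 10^{6}$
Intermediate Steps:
$\left(-24154 + \frac{1}{-39011 + 581}\right) \left(\left(-478\right) \left(-4\right) - 2230\right) = \left(-24154 + \frac{1}{-38430}\right) \left(1912 - 2230\right) = \left(-24154 - \frac{1}{38430}\right) \left(-318\right) = \left(- \frac{928238221}{38430}\right) \left(-318\right) = \frac{49196625713}{6405}$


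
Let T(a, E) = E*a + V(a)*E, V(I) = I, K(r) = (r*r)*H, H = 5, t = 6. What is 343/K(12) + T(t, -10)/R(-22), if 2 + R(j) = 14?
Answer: -6857/720 ≈ -9.5236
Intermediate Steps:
R(j) = 12 (R(j) = -2 + 14 = 12)
K(r) = 5*r**2 (K(r) = (r*r)*5 = r**2*5 = 5*r**2)
T(a, E) = 2*E*a (T(a, E) = E*a + a*E = E*a + E*a = 2*E*a)
343/K(12) + T(t, -10)/R(-22) = 343/((5*12**2)) + (2*(-10)*6)/12 = 343/((5*144)) - 120*1/12 = 343/720 - 10 = -6857/720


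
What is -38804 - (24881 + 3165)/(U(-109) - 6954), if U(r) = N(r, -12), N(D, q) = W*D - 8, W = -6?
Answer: -122373793/3154 ≈ -38800.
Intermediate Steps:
N(D, q) = -8 - 6*D (N(D, q) = -6*D - 8 = -8 - 6*D)
U(r) = -8 - 6*r
-38804 - (24881 + 3165)/(U(-109) - 6954) = -38804 - (24881 + 3165)/((-8 - 6*(-109)) - 6954) = -38804 - 28046/((-8 + 654) - 6954) = -38804 - 28046/(646 - 6954) = -38804 - 28046/(-6308) = -38804 - 28046*(-1)/6308 = -38804 - 1*(-14023/3154) = -38804 + 14023/3154 = -122373793/3154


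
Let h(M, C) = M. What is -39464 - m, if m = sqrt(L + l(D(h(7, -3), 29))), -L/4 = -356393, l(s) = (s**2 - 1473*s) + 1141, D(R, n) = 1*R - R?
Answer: -39464 - 23*sqrt(2697) ≈ -40658.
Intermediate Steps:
D(R, n) = 0 (D(R, n) = R - R = 0)
l(s) = 1141 + s**2 - 1473*s
L = 1425572 (L = -4*(-356393) = 1425572)
m = 23*sqrt(2697) (m = sqrt(1425572 + (1141 + 0**2 - 1473*0)) = sqrt(1425572 + (1141 + 0 + 0)) = sqrt(1425572 + 1141) = sqrt(1426713) = 23*sqrt(2697) ≈ 1194.5)
-39464 - m = -39464 - 23*sqrt(2697)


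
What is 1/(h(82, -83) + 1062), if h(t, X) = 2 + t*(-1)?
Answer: 1/982 ≈ 0.0010183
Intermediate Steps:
h(t, X) = 2 - t
1/(h(82, -83) + 1062) = 1/((2 - 1*82) + 1062) = 1/((2 - 82) + 1062) = 1/(-80 + 1062) = 1/982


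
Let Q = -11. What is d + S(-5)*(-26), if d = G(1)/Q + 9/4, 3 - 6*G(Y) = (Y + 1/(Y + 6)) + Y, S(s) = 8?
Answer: -63375/308 ≈ -205.76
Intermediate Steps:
G(Y) = ½ - Y/3 - 1/(6*(6 + Y)) (G(Y) = ½ - ((Y + 1/(Y + 6)) + Y)/6 = ½ - ((Y + 1/(6 + Y)) + Y)/6 = ½ - (1/(6 + Y) + 2*Y)/6 = ½ + (-Y/3 - 1/(6*(6 + Y))) = ½ - Y/3 - 1/(6*(6 + Y)))
d = 689/308 (d = ((17 - 9*1 - 2*1²)/(6*(6 + 1)))/(-11) + 9/4 = ((⅙)*(17 - 9 - 2*1)/7)*(-1/11) + 9*(¼) = ((⅙)*(⅐)*(17 - 9 - 2))*(-1/11) + 9/4 = ((⅙)*(⅐)*6)*(-1/11) + 9/4 = (⅐)*(-1/11) + 9/4 = -1/77 + 9/4 = 689/308 ≈ 2.2370)
d + S(-5)*(-26) = 689/308 + 8*(-26) = 689/308 - 208 = -63375/308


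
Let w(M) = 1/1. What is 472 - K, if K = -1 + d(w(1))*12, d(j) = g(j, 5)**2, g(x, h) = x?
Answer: 461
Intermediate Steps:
w(M) = 1 (w(M) = 1*1 = 1)
d(j) = j**2
K = 11 (K = -1 + 1**2*12 = -1 + 1*12 = -1 + 12 = 11)
472 - K = 472 - 1*11 = 472 - 11 = 461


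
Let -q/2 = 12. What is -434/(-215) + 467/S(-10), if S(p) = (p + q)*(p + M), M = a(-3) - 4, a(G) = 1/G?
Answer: 21761/7310 ≈ 2.9769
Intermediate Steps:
q = -24 (q = -2*12 = -24)
M = -13/3 (M = 1/(-3) - 4 = -⅓ - 4 = -13/3 ≈ -4.3333)
S(p) = (-24 + p)*(-13/3 + p) (S(p) = (p - 24)*(p - 13/3) = (-24 + p)*(-13/3 + p))
-434/(-215) + 467/S(-10) = -434/(-215) + 467/(104 + (-10)² - 85/3*(-10)) = -434*(-1/215) + 467/(104 + 100 + 850/3) = 434/215 + 467/(1462/3) = 434/215 + 467*(3/1462) = 434/215 + 1401/1462 = 21761/7310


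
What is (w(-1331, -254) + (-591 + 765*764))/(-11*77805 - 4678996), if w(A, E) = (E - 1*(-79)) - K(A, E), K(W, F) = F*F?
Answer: -519178/5534851 ≈ -0.093802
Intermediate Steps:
K(W, F) = F²
w(A, E) = 79 + E - E² (w(A, E) = (E - 1*(-79)) - E² = (E + 79) - E² = (79 + E) - E² = 79 + E - E²)
(w(-1331, -254) + (-591 + 765*764))/(-11*77805 - 4678996) = ((79 - 254 - 1*(-254)²) + (-591 + 765*764))/(-11*77805 - 4678996) = ((79 - 254 - 1*64516) + (-591 + 584460))/(-855855 - 4678996) = ((79 - 254 - 64516) + 583869)/(-5534851) = (-64691 + 583869)*(-1/5534851) = 519178*(-1/5534851) = -519178/5534851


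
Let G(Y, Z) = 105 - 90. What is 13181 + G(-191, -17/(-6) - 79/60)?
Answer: 13196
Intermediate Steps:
G(Y, Z) = 15
13181 + G(-191, -17/(-6) - 79/60) = 13181 + 15 = 13196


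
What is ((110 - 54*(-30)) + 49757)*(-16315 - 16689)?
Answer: -1699276948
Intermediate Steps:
((110 - 54*(-30)) + 49757)*(-16315 - 16689) = ((110 + 1620) + 49757)*(-33004) = (1730 + 49757)*(-33004) = 51487*(-33004) = -1699276948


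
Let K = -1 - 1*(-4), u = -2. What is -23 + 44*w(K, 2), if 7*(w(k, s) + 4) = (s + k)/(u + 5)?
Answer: -3959/21 ≈ -188.52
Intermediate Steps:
K = 3 (K = -1 + 4 = 3)
w(k, s) = -4 + k/21 + s/21 (w(k, s) = -4 + ((s + k)/(-2 + 5))/7 = -4 + ((k + s)/3)/7 = -4 + ((k + s)*(1/3))/7 = -4 + (k/3 + s/3)/7 = -4 + (k/21 + s/21) = -4 + k/21 + s/21)
-23 + 44*w(K, 2) = -23 + 44*(-4 + (1/21)*3 + (1/21)*2) = -23 + 44*(-4 + 1/7 + 2/21) = -23 + 44*(-79/21) = -23 - 3476/21 = -3959/21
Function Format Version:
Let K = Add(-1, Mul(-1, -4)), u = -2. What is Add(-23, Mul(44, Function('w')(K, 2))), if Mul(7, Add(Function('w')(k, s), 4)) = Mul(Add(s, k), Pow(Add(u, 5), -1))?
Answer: Rational(-3959, 21) ≈ -188.52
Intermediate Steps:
K = 3 (K = Add(-1, 4) = 3)
Function('w')(k, s) = Add(-4, Mul(Rational(1, 21), k), Mul(Rational(1, 21), s)) (Function('w')(k, s) = Add(-4, Mul(Rational(1, 7), Mul(Add(s, k), Pow(Add(-2, 5), -1)))) = Add(-4, Mul(Rational(1, 7), Mul(Add(k, s), Pow(3, -1)))) = Add(-4, Mul(Rational(1, 7), Mul(Add(k, s), Rational(1, 3)))) = Add(-4, Mul(Rational(1, 7), Add(Mul(Rational(1, 3), k), Mul(Rational(1, 3), s)))) = Add(-4, Add(Mul(Rational(1, 21), k), Mul(Rational(1, 21), s))) = Add(-4, Mul(Rational(1, 21), k), Mul(Rational(1, 21), s)))
Add(-23, Mul(44, Function('w')(K, 2))) = Add(-23, Mul(44, Add(-4, Mul(Rational(1, 21), 3), Mul(Rational(1, 21), 2)))) = Add(-23, Mul(44, Add(-4, Rational(1, 7), Rational(2, 21)))) = Add(-23, Mul(44, Rational(-79, 21))) = Add(-23, Rational(-3476, 21)) = Rational(-3959, 21)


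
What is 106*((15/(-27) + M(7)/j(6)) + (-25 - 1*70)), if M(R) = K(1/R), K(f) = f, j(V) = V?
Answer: -637961/63 ≈ -10126.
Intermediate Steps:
M(R) = 1/R
106*((15/(-27) + M(7)/j(6)) + (-25 - 1*70)) = 106*((15/(-27) + 1/(7*6)) + (-25 - 1*70)) = 106*((15*(-1/27) + (⅐)*(⅙)) + (-25 - 70)) = 106*((-5/9 + 1/42) - 95) = 106*(-67/126 - 95) = 106*(-12037/126) = -637961/63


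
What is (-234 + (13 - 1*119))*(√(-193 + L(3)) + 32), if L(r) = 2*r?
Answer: -10880 - 340*I*√187 ≈ -10880.0 - 4649.4*I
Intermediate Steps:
(-234 + (13 - 1*119))*(√(-193 + L(3)) + 32) = (-234 + (13 - 1*119))*(√(-193 + 2*3) + 32) = (-234 + (13 - 119))*(√(-193 + 6) + 32) = (-234 - 106)*(√(-187) + 32) = -340*(I*√187 + 32) = -340*(32 + I*√187) = -10880 - 340*I*√187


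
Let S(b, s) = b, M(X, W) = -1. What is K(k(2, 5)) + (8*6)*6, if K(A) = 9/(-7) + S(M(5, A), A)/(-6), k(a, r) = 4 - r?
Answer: 12049/42 ≈ 286.88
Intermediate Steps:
K(A) = -47/42 (K(A) = 9/(-7) - 1/(-6) = 9*(-⅐) - 1*(-⅙) = -9/7 + ⅙ = -47/42)
K(k(2, 5)) + (8*6)*6 = -47/42 + (8*6)*6 = -47/42 + 48*6 = -47/42 + 288 = 12049/42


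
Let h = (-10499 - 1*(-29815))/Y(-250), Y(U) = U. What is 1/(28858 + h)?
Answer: 125/3597592 ≈ 3.4745e-5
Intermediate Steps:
h = -9658/125 (h = (-10499 - 1*(-29815))/(-250) = (-10499 + 29815)*(-1/250) = 19316*(-1/250) = -9658/125 ≈ -77.264)
1/(28858 + h) = 1/(28858 - 9658/125) = 1/(3597592/125) = 125/3597592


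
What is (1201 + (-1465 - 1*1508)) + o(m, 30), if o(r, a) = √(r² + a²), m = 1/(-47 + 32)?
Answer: -1772 + √202501/15 ≈ -1742.0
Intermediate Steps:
m = -1/15 (m = 1/(-15) = -1/15 ≈ -0.066667)
o(r, a) = √(a² + r²)
(1201 + (-1465 - 1*1508)) + o(m, 30) = (1201 + (-1465 - 1*1508)) + √(30² + (-1/15)²) = (1201 + (-1465 - 1508)) + √(900 + 1/225) = (1201 - 2973) + √(202501/225) = -1772 + √202501/15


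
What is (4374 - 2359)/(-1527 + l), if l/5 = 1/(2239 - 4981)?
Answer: -5525130/4187039 ≈ -1.3196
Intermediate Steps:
l = -5/2742 (l = 5/(2239 - 4981) = 5/(-2742) = 5*(-1/2742) = -5/2742 ≈ -0.0018235)
(4374 - 2359)/(-1527 + l) = (4374 - 2359)/(-1527 - 5/2742) = 2015/(-4187039/2742) = 2015*(-2742/4187039) = -5525130/4187039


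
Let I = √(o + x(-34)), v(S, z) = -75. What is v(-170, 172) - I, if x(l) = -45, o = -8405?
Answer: -75 - 65*I*√2 ≈ -75.0 - 91.924*I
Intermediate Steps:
I = 65*I*√2 (I = √(-8405 - 45) = √(-8450) = 65*I*√2 ≈ 91.924*I)
v(-170, 172) - I = -75 - 65*I*√2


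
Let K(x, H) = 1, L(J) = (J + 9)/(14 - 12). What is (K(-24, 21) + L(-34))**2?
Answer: 529/4 ≈ 132.25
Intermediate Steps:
L(J) = 9/2 + J/2 (L(J) = (9 + J)/2 = (9 + J)*(1/2) = 9/2 + J/2)
(K(-24, 21) + L(-34))**2 = (1 + (9/2 + (1/2)*(-34)))**2 = (1 + (9/2 - 17))**2 = (1 - 25/2)**2 = (-23/2)**2 = 529/4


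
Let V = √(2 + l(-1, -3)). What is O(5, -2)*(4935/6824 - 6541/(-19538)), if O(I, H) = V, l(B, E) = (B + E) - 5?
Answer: 70527907*I*√7/66663656 ≈ 2.7991*I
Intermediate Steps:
l(B, E) = -5 + B + E
V = I*√7 (V = √(2 + (-5 - 1 - 3)) = √(2 - 9) = √(-7) = I*√7 ≈ 2.6458*I)
O(I, H) = I*√7
O(5, -2)*(4935/6824 - 6541/(-19538)) = (I*√7)*(4935/6824 - 6541/(-19538)) = (I*√7)*(4935*(1/6824) - 6541*(-1/19538)) = (I*√7)*(4935/6824 + 6541/19538) = (I*√7)*(70527907/66663656) = 70527907*I*√7/66663656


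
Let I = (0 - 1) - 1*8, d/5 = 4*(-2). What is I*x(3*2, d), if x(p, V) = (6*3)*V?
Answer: 6480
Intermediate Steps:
d = -40 (d = 5*(4*(-2)) = 5*(-8) = -40)
x(p, V) = 18*V
I = -9 (I = -1 - 8 = -9)
I*x(3*2, d) = -162*(-40) = -9*(-720) = 6480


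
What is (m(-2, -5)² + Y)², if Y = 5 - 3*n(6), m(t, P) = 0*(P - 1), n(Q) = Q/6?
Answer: 4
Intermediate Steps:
n(Q) = Q/6 (n(Q) = Q*(⅙) = Q/6)
m(t, P) = 0 (m(t, P) = 0*(-1 + P) = 0)
Y = 2 (Y = 5 - 6/2 = 5 - 3*1 = 5 - 3 = 2)
(m(-2, -5)² + Y)² = (0² + 2)² = (0 + 2)² = 2² = 4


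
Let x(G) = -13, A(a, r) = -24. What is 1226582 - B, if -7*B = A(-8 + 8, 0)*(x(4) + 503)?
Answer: 1224902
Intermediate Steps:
B = 1680 (B = -(-24)*(-13 + 503)/7 = -(-24)*490/7 = -⅐*(-11760) = 1680)
1226582 - B = 1226582 - 1*1680 = 1226582 - 1680 = 1224902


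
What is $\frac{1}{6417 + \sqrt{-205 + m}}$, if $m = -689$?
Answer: $\frac{2139}{13726261} - \frac{i \sqrt{894}}{41178783} \approx 0.00015583 - 7.261 \cdot 10^{-7} i$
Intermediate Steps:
$\frac{1}{6417 + \sqrt{-205 + m}} = \frac{1}{6417 + \sqrt{-205 - 689}} = \frac{1}{6417 + \sqrt{-894}} = \frac{1}{6417 + i \sqrt{894}}$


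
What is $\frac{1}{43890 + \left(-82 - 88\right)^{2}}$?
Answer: $\frac{1}{72790} \approx 1.3738 \cdot 10^{-5}$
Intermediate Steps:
$\frac{1}{43890 + \left(-82 - 88\right)^{2}} = \frac{1}{43890 + \left(-170\right)^{2}} = \frac{1}{43890 + 28900} = \frac{1}{72790}$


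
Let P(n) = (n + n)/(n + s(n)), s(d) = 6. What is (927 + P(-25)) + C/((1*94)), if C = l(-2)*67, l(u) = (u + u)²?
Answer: 840345/893 ≈ 941.04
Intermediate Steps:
l(u) = 4*u² (l(u) = (2*u)² = 4*u²)
C = 1072 (C = (4*(-2)²)*67 = (4*4)*67 = 16*67 = 1072)
P(n) = 2*n/(6 + n) (P(n) = (n + n)/(n + 6) = (2*n)/(6 + n) = 2*n/(6 + n))
(927 + P(-25)) + C/((1*94)) = (927 + 2*(-25)/(6 - 25)) + 1072/((1*94)) = (927 + 2*(-25)/(-19)) + 1072/94 = (927 + 2*(-25)*(-1/19)) + 1072*(1/94) = (927 + 50/19) + 536/47 = 17663/19 + 536/47 = 840345/893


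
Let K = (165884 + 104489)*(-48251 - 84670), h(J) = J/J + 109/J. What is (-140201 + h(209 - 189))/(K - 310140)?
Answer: 2803891/718771193460 ≈ 3.9010e-6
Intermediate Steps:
h(J) = 1 + 109/J
K = -35938249533 (K = 270373*(-132921) = -35938249533)
(-140201 + h(209 - 189))/(K - 310140) = (-140201 + (109 + (209 - 189))/(209 - 189))/(-35938249533 - 310140) = (-140201 + (109 + 20)/20)/(-35938559673) = (-140201 + (1/20)*129)*(-1/35938559673) = (-140201 + 129/20)*(-1/35938559673) = -2803891/20*(-1/35938559673) = 2803891/718771193460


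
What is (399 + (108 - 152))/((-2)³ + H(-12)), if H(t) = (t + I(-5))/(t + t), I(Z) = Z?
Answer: -1704/35 ≈ -48.686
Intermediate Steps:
H(t) = (-5 + t)/(2*t) (H(t) = (t - 5)/(t + t) = (-5 + t)/((2*t)) = (-5 + t)*(1/(2*t)) = (-5 + t)/(2*t))
(399 + (108 - 152))/((-2)³ + H(-12)) = (399 + (108 - 152))/((-2)³ + (½)*(-5 - 12)/(-12)) = (399 - 44)/(-8 + (½)*(-1/12)*(-17)) = 355/(-8 + 17/24) = 355/(-175/24) = 355*(-24/175) = -1704/35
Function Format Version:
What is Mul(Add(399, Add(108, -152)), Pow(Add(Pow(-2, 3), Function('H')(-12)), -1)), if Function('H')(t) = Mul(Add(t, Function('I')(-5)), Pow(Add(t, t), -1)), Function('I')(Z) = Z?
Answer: Rational(-1704, 35) ≈ -48.686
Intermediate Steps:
Function('H')(t) = Mul(Rational(1, 2), Pow(t, -1), Add(-5, t)) (Function('H')(t) = Mul(Add(t, -5), Pow(Add(t, t), -1)) = Mul(Add(-5, t), Pow(Mul(2, t), -1)) = Mul(Add(-5, t), Mul(Rational(1, 2), Pow(t, -1))) = Mul(Rational(1, 2), Pow(t, -1), Add(-5, t)))
Mul(Add(399, Add(108, -152)), Pow(Add(Pow(-2, 3), Function('H')(-12)), -1)) = Mul(Add(399, Add(108, -152)), Pow(Add(Pow(-2, 3), Mul(Rational(1, 2), Pow(-12, -1), Add(-5, -12))), -1)) = Mul(Add(399, -44), Pow(Add(-8, Mul(Rational(1, 2), Rational(-1, 12), -17)), -1)) = Mul(355, Pow(Add(-8, Rational(17, 24)), -1)) = Mul(355, Pow(Rational(-175, 24), -1)) = Mul(355, Rational(-24, 175)) = Rational(-1704, 35)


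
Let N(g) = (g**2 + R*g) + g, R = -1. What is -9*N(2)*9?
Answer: -324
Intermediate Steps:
N(g) = g**2 (N(g) = (g**2 - g) + g = g**2)
-9*N(2)*9 = -9*2**2*9 = -9*4*9 = -36*9 = -324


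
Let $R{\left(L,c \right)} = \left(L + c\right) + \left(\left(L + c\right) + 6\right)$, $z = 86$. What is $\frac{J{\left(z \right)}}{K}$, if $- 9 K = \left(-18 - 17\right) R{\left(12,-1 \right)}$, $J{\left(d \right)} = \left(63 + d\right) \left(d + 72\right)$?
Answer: $\frac{105939}{490} \approx 216.2$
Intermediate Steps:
$J{\left(d \right)} = \left(63 + d\right) \left(72 + d\right)$
$R{\left(L,c \right)} = 6 + 2 L + 2 c$ ($R{\left(L,c \right)} = \left(L + c\right) + \left(6 + L + c\right) = 6 + 2 L + 2 c$)
$K = \frac{980}{9}$ ($K = - \frac{\left(-18 - 17\right) \left(6 + 2 \cdot 12 + 2 \left(-1\right)\right)}{9} = - \frac{\left(-35\right) \left(6 + 24 - 2\right)}{9} = - \frac{\left(-35\right) 28}{9} = \left(- \frac{1}{9}\right) \left(-980\right) = \frac{980}{9} \approx 108.89$)
$\frac{J{\left(z \right)}}{K} = \frac{4536 + 86^{2} + 135 \cdot 86}{\frac{980}{9}} = \left(4536 + 7396 + 11610\right) \frac{9}{980} = 23542 \cdot \frac{9}{980} = \frac{105939}{490}$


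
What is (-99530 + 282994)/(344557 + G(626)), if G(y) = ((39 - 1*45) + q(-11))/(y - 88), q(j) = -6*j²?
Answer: 49351816/92685467 ≈ 0.53247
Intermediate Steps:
G(y) = -732/(-88 + y) (G(y) = ((39 - 1*45) - 6*(-11)²)/(y - 88) = ((39 - 45) - 6*121)/(-88 + y) = (-6 - 726)/(-88 + y) = -732/(-88 + y))
(-99530 + 282994)/(344557 + G(626)) = (-99530 + 282994)/(344557 - 732/(-88 + 626)) = 183464/(344557 - 732/538) = 183464/(344557 - 732*1/538) = 183464/(344557 - 366/269) = 183464/(92685467/269) = 183464*(269/92685467) = 49351816/92685467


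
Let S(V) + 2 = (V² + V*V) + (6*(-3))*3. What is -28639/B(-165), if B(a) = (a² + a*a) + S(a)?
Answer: -28639/108844 ≈ -0.26312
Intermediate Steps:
S(V) = -56 + 2*V² (S(V) = -2 + ((V² + V*V) + (6*(-3))*3) = -2 + ((V² + V²) - 18*3) = -2 + (2*V² - 54) = -2 + (-54 + 2*V²) = -56 + 2*V²)
B(a) = -56 + 4*a² (B(a) = (a² + a*a) + (-56 + 2*a²) = (a² + a²) + (-56 + 2*a²) = 2*a² + (-56 + 2*a²) = -56 + 4*a²)
-28639/B(-165) = -28639/(-56 + 4*(-165)²) = -28639/(-56 + 4*27225) = -28639/(-56 + 108900) = -28639/108844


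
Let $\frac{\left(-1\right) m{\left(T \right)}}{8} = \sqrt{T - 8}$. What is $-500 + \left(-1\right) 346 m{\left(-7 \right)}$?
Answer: $-500 + 2768 i \sqrt{15} \approx -500.0 + 10720.0 i$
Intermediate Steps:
$m{\left(T \right)} = - 8 \sqrt{-8 + T}$ ($m{\left(T \right)} = - 8 \sqrt{T - 8} = - 8 \sqrt{-8 + T}$)
$-500 + \left(-1\right) 346 m{\left(-7 \right)} = -500 + \left(-1\right) 346 \left(- 8 \sqrt{-8 - 7}\right) = -500 - 346 \left(- 8 \sqrt{-15}\right) = -500 - 346 \left(- 8 i \sqrt{15}\right) = -500 + 2768 i \sqrt{15}$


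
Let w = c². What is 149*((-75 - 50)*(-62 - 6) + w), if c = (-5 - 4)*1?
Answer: 1278569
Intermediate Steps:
c = -9 (c = -9*1 = -9)
w = 81 (w = (-9)² = 81)
149*((-75 - 50)*(-62 - 6) + w) = 149*((-75 - 50)*(-62 - 6) + 81) = 149*(-125*(-68) + 81) = 149*(8500 + 81) = 149*8581 = 1278569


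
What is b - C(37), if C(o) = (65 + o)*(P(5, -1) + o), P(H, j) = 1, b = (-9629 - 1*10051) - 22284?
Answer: -45840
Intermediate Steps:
b = -41964 (b = (-9629 - 10051) - 22284 = -19680 - 22284 = -41964)
C(o) = (1 + o)*(65 + o) (C(o) = (65 + o)*(1 + o) = (1 + o)*(65 + o))
b - C(37) = -41964 - (65 + 37² + 66*37) = -41964 - (65 + 1369 + 2442) = -41964 - 1*3876 = -41964 - 3876 = -45840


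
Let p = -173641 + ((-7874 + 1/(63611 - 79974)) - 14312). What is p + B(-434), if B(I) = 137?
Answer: -3202075471/16363 ≈ -1.9569e+5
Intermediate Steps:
p = -3204317202/16363 (p = -173641 + ((-7874 + 1/(-16363)) - 14312) = -173641 + ((-7874 - 1/16363) - 14312) = -173641 + (-128842263/16363 - 14312) = -173641 - 363029519/16363 = -3204317202/16363 ≈ -1.9583e+5)
p + B(-434) = -3204317202/16363 + 137 = -3202075471/16363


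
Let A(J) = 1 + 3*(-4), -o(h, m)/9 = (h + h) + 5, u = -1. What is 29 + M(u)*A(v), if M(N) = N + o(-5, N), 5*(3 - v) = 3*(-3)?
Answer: -455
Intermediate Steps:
v = 24/5 (v = 3 - 3*(-3)/5 = 3 - ⅕*(-9) = 3 + 9/5 = 24/5 ≈ 4.8000)
o(h, m) = -45 - 18*h (o(h, m) = -9*((h + h) + 5) = -9*(2*h + 5) = -9*(5 + 2*h) = -45 - 18*h)
A(J) = -11 (A(J) = 1 - 12 = -11)
M(N) = 45 + N (M(N) = N + (-45 - 18*(-5)) = N + (-45 + 90) = N + 45 = 45 + N)
29 + M(u)*A(v) = 29 + (45 - 1)*(-11) = 29 + 44*(-11) = 29 - 484 = -455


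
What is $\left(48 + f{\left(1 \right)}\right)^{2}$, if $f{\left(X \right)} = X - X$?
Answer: $2304$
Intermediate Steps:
$f{\left(X \right)} = 0$
$\left(48 + f{\left(1 \right)}\right)^{2} = \left(48 + 0\right)^{2} = 48^{2} = 2304$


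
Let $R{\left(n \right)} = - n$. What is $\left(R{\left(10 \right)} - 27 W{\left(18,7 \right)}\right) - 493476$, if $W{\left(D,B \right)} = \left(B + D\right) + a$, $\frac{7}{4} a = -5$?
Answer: $- \frac{3458587}{7} \approx -4.9408 \cdot 10^{5}$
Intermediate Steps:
$a = - \frac{20}{7}$ ($a = \frac{4}{7} \left(-5\right) = - \frac{20}{7} \approx -2.8571$)
$W{\left(D,B \right)} = - \frac{20}{7} + B + D$ ($W{\left(D,B \right)} = \left(B + D\right) - \frac{20}{7} = - \frac{20}{7} + B + D$)
$\left(R{\left(10 \right)} - 27 W{\left(18,7 \right)}\right) - 493476 = \left(\left(-1\right) 10 - 27 \left(- \frac{20}{7} + 7 + 18\right)\right) - 493476 = \left(-10 - \frac{4185}{7}\right) - 493476 = - \frac{4255}{7} - 493476 = - \frac{3458587}{7}$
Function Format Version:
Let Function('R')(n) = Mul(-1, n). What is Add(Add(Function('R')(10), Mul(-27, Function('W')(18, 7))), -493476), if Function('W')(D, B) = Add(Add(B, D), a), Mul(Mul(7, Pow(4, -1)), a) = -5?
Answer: Rational(-3458587, 7) ≈ -4.9408e+5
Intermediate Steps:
a = Rational(-20, 7) (a = Mul(Rational(4, 7), -5) = Rational(-20, 7) ≈ -2.8571)
Function('W')(D, B) = Add(Rational(-20, 7), B, D) (Function('W')(D, B) = Add(Add(B, D), Rational(-20, 7)) = Add(Rational(-20, 7), B, D))
Add(Add(Function('R')(10), Mul(-27, Function('W')(18, 7))), -493476) = Add(Add(Mul(-1, 10), Mul(-27, Add(Rational(-20, 7), 7, 18))), -493476) = Add(Add(-10, Mul(-27, Rational(155, 7))), -493476) = Add(Add(-10, Rational(-4185, 7)), -493476) = Add(Rational(-4255, 7), -493476) = Rational(-3458587, 7)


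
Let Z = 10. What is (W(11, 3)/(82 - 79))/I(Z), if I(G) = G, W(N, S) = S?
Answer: 1/10 ≈ 0.10000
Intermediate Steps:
(W(11, 3)/(82 - 79))/I(Z) = (3/(82 - 79))/10 = (3/3)*(1/10) = (3*(1/3))*(1/10) = 1*(1/10) = 1/10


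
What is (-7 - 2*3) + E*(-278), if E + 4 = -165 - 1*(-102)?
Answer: 18613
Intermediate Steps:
E = -67 (E = -4 + (-165 - 1*(-102)) = -4 + (-165 + 102) = -4 - 63 = -67)
(-7 - 2*3) + E*(-278) = (-7 - 2*3) - 67*(-278) = (-7 - 6) + 18626 = -13 + 18626 = 18613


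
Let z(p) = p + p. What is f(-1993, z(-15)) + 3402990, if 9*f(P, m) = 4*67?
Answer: 30627178/9 ≈ 3.4030e+6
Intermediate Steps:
z(p) = 2*p
f(P, m) = 268/9 (f(P, m) = (4*67)/9 = (⅑)*268 = 268/9)
f(-1993, z(-15)) + 3402990 = 268/9 + 3402990 = 30627178/9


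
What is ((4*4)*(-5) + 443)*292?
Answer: 105996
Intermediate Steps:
((4*4)*(-5) + 443)*292 = (16*(-5) + 443)*292 = (-80 + 443)*292 = 363*292 = 105996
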